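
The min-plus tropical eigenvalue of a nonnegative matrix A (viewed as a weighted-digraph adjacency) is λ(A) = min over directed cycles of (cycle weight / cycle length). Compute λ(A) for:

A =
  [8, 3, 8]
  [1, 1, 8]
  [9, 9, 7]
λ(A) = 1

Enumerate directed cycles and compute their means (weight / length). Sample:
  cycle 0 → 0: weight = 8, length = 1, mean = 8/1 ≈ 8.000
  cycle 1 → 1: weight = 1, length = 1, mean = 1/1 ≈ 1.000
  cycle 2 → 2: weight = 7, length = 1, mean = 7/1 ≈ 7.000
  cycle 0 → 1 → 0: weight = 4, length = 2, mean = 4/2 ≈ 2.000
  cycle 0 → 2 → 0: weight = 17, length = 2, mean = 17/2 ≈ 8.500
  cycle 1 → 0 → 1: weight = 4, length = 2, mean = 4/2 ≈ 2.000
Minimum mean = 1.000, attained e.g. along the cycle 1 → 1 with weight 1 and length 1. So λ(A) = 1/1 = 1.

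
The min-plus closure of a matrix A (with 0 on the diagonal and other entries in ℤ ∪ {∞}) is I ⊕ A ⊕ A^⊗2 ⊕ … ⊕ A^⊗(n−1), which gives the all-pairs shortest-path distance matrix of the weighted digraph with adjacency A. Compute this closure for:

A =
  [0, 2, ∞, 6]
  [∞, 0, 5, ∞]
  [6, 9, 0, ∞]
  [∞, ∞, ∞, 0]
Closure =
  [0, 2, 7, 6]
  [11, 0, 5, 17]
  [6, 8, 0, 12]
  [∞, ∞, ∞, 0]

This is the Floyd-Warshall all-pairs shortest-path computation. For each intermediate vertex k = 0, 1, …, 3, update dist[i][j] ← min(dist[i][j], dist[i][k] + dist[k][j]). The final matrix gives, for each (i, j), the minimum total weight of any directed path from i to j (possibly empty when i = j).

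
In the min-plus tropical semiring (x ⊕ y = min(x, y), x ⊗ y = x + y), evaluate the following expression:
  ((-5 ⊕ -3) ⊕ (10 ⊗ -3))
((-5 ⊕ -3) ⊕ (10 ⊗ -3)) = -5

Expand innermost to outermost. Recall ⊕ takes the minimum of its arguments and ⊗ takes their sum. Working out the expression ((-5 ⊕ -3) ⊕ (10 ⊗ -3)) gives -5.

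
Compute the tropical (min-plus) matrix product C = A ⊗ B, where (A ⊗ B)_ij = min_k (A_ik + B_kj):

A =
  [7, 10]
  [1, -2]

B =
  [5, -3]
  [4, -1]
A ⊗ B =
  [12, 4]
  [2, -3]

Apply the min-plus product entry-by-entry:
  C[0][0] = min over k of (A[0][0] + B[0][0] = 7 + 5 = 12, A[0][1] + B[1][0] = 10 + 4 = 14) = 12 (attained at k = 0)
  C[0][1] = min over k of (A[0][0] + B[0][1] = 7 + -3 = 4, A[0][1] + B[1][1] = 10 + -1 = 9) = 4 (attained at k = 0)
  C[1][0] = min over k of (A[1][0] + B[0][0] = 1 + 5 = 6, A[1][1] + B[1][0] = -2 + 4 = 2) = 2 (attained at k = 1)
  C[1][1] = min over k of (A[1][0] + B[0][1] = 1 + -3 = -2, A[1][1] + B[1][1] = -2 + -1 = -3) = -3 (attained at k = 1)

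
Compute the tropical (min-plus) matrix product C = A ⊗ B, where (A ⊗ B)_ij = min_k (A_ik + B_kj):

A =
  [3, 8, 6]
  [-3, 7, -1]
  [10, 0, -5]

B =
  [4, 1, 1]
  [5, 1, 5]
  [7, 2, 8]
A ⊗ B =
  [7, 4, 4]
  [1, -2, -2]
  [2, -3, 3]

Apply the min-plus product entry-by-entry:
  C[0][0] = min over k of (A[0][0] + B[0][0] = 3 + 4 = 7, A[0][1] + B[1][0] = 8 + 5 = 13, A[0][2] + B[2][0] = 6 + 7 = 13) = 7 (attained at k = 0)
  C[0][1] = min over k of (A[0][0] + B[0][1] = 3 + 1 = 4, A[0][1] + B[1][1] = 8 + 1 = 9, A[0][2] + B[2][1] = 6 + 2 = 8) = 4 (attained at k = 0)
  C[0][2] = min over k of (A[0][0] + B[0][2] = 3 + 1 = 4, A[0][1] + B[1][2] = 8 + 5 = 13, A[0][2] + B[2][2] = 6 + 8 = 14) = 4 (attained at k = 0)
  C[1][0] = min over k of (A[1][0] + B[0][0] = -3 + 4 = 1, A[1][1] + B[1][0] = 7 + 5 = 12, A[1][2] + B[2][0] = -1 + 7 = 6) = 1 (attained at k = 0)
  C[1][1] = min over k of (A[1][0] + B[0][1] = -3 + 1 = -2, A[1][1] + B[1][1] = 7 + 1 = 8, A[1][2] + B[2][1] = -1 + 2 = 1) = -2 (attained at k = 0)
  C[1][2] = min over k of (A[1][0] + B[0][2] = -3 + 1 = -2, A[1][1] + B[1][2] = 7 + 5 = 12, A[1][2] + B[2][2] = -1 + 8 = 7) = -2 (attained at k = 0)
  C[2][0] = min over k of (A[2][0] + B[0][0] = 10 + 4 = 14, A[2][1] + B[1][0] = 0 + 5 = 5, A[2][2] + B[2][0] = -5 + 7 = 2) = 2 (attained at k = 2)
  C[2][1] = min over k of (A[2][0] + B[0][1] = 10 + 1 = 11, A[2][1] + B[1][1] = 0 + 1 = 1, A[2][2] + B[2][1] = -5 + 2 = -3) = -3 (attained at k = 2)
  C[2][2] = min over k of (A[2][0] + B[0][2] = 10 + 1 = 11, A[2][1] + B[1][2] = 0 + 5 = 5, A[2][2] + B[2][2] = -5 + 8 = 3) = 3 (attained at k = 2)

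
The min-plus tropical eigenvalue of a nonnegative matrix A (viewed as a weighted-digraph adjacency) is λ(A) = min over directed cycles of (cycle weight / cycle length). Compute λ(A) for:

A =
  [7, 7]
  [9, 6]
λ(A) = 6

Enumerate directed cycles and compute their means (weight / length). Sample:
  cycle 0 → 0: weight = 7, length = 1, mean = 7/1 ≈ 7.000
  cycle 1 → 1: weight = 6, length = 1, mean = 6/1 ≈ 6.000
  cycle 0 → 1 → 0: weight = 16, length = 2, mean = 16/2 ≈ 8.000
  cycle 1 → 0 → 1: weight = 16, length = 2, mean = 16/2 ≈ 8.000
Minimum mean = 6.000, attained e.g. along the cycle 1 → 1 with weight 6 and length 1. So λ(A) = 6/1 = 6.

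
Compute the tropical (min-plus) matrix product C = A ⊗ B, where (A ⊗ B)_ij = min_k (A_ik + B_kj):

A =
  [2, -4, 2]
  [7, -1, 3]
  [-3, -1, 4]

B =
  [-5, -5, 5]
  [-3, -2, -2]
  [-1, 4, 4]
A ⊗ B =
  [-7, -6, -6]
  [-4, -3, -3]
  [-8, -8, -3]

Apply the min-plus product entry-by-entry:
  C[0][0] = min over k of (A[0][0] + B[0][0] = 2 + -5 = -3, A[0][1] + B[1][0] = -4 + -3 = -7, A[0][2] + B[2][0] = 2 + -1 = 1) = -7 (attained at k = 1)
  C[0][1] = min over k of (A[0][0] + B[0][1] = 2 + -5 = -3, A[0][1] + B[1][1] = -4 + -2 = -6, A[0][2] + B[2][1] = 2 + 4 = 6) = -6 (attained at k = 1)
  C[0][2] = min over k of (A[0][0] + B[0][2] = 2 + 5 = 7, A[0][1] + B[1][2] = -4 + -2 = -6, A[0][2] + B[2][2] = 2 + 4 = 6) = -6 (attained at k = 1)
  C[1][0] = min over k of (A[1][0] + B[0][0] = 7 + -5 = 2, A[1][1] + B[1][0] = -1 + -3 = -4, A[1][2] + B[2][0] = 3 + -1 = 2) = -4 (attained at k = 1)
  C[1][1] = min over k of (A[1][0] + B[0][1] = 7 + -5 = 2, A[1][1] + B[1][1] = -1 + -2 = -3, A[1][2] + B[2][1] = 3 + 4 = 7) = -3 (attained at k = 1)
  C[1][2] = min over k of (A[1][0] + B[0][2] = 7 + 5 = 12, A[1][1] + B[1][2] = -1 + -2 = -3, A[1][2] + B[2][2] = 3 + 4 = 7) = -3 (attained at k = 1)
  C[2][0] = min over k of (A[2][0] + B[0][0] = -3 + -5 = -8, A[2][1] + B[1][0] = -1 + -3 = -4, A[2][2] + B[2][0] = 4 + -1 = 3) = -8 (attained at k = 0)
  C[2][1] = min over k of (A[2][0] + B[0][1] = -3 + -5 = -8, A[2][1] + B[1][1] = -1 + -2 = -3, A[2][2] + B[2][1] = 4 + 4 = 8) = -8 (attained at k = 0)
  C[2][2] = min over k of (A[2][0] + B[0][2] = -3 + 5 = 2, A[2][1] + B[1][2] = -1 + -2 = -3, A[2][2] + B[2][2] = 4 + 4 = 8) = -3 (attained at k = 1)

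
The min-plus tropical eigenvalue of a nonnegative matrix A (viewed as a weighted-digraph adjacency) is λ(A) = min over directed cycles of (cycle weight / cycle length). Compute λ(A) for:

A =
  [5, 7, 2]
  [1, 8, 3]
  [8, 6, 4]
λ(A) = 3

Enumerate directed cycles and compute their means (weight / length). Sample:
  cycle 0 → 0: weight = 5, length = 1, mean = 5/1 ≈ 5.000
  cycle 1 → 1: weight = 8, length = 1, mean = 8/1 ≈ 8.000
  cycle 2 → 2: weight = 4, length = 1, mean = 4/1 ≈ 4.000
  cycle 0 → 1 → 0: weight = 8, length = 2, mean = 8/2 ≈ 4.000
  cycle 0 → 2 → 0: weight = 10, length = 2, mean = 10/2 ≈ 5.000
  cycle 1 → 0 → 1: weight = 8, length = 2, mean = 8/2 ≈ 4.000
Minimum mean = 3.000, attained e.g. along the cycle 0 → 2 → 1 → 0 with weight 9 and length 3. So λ(A) = 9/3 = 3.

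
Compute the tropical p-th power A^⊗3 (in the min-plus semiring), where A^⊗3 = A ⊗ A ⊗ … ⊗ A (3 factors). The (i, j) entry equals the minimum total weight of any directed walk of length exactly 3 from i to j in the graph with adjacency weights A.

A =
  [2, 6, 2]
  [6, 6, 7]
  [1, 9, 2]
A^⊗3 =
  [5, 9, 5]
  [9, 14, 10]
  [4, 9, 5]

Each entry (A^⊗3)_ij equals the minimum over all length-3 walks i = v_0 → v_1 → … → v_3 = j of Σ_t A[v_t][v_{t+1}]. For example, for (i, j) = (0, 2) we minimise over 9 possible intermediate vertex sequences; the minimum is 5, attained along the walk 0 → 2 → 0 → 2.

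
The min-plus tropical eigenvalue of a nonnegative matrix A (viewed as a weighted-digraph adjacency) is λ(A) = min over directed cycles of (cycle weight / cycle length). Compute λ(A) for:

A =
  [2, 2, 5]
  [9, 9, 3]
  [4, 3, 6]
λ(A) = 2

Enumerate directed cycles and compute their means (weight / length). Sample:
  cycle 0 → 0: weight = 2, length = 1, mean = 2/1 ≈ 2.000
  cycle 1 → 1: weight = 9, length = 1, mean = 9/1 ≈ 9.000
  cycle 2 → 2: weight = 6, length = 1, mean = 6/1 ≈ 6.000
  cycle 0 → 1 → 0: weight = 11, length = 2, mean = 11/2 ≈ 5.500
  cycle 0 → 2 → 0: weight = 9, length = 2, mean = 9/2 ≈ 4.500
  cycle 1 → 0 → 1: weight = 11, length = 2, mean = 11/2 ≈ 5.500
Minimum mean = 2.000, attained e.g. along the cycle 0 → 0 with weight 2 and length 1. So λ(A) = 2/1 = 2.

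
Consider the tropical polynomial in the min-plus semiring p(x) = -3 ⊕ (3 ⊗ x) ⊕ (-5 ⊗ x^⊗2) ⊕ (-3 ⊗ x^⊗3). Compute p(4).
p(4) = -3

A tropical monomial a ⊗ x^⊗i evaluates to a + i · x. Evaluating each term at x = 4:
  Term 0 contributes -3 + 0 · 4 = -3
  Term 1 contributes 3 + 1 · 4 = 7
  Term 2 contributes -5 + 2 · 4 = 3
  Term 3 contributes -3 + 3 · 4 = 9
p(4) = ⊕ of these = min[-3, 7, 3, 9] = -3.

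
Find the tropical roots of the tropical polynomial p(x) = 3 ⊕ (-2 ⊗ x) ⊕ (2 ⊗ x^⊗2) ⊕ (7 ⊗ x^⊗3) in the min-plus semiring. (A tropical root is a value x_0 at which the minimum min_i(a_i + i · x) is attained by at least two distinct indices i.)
Roots: {-5, -4, 5}

Each tropical root is a break point of the lower envelope of the lines y = a_i + i · x (there are 4 lines, with slopes 0, 1, ..., 3). Only the lines that attain the minimum somewhere contribute to roots; other lines are dominated. Here the surviving (envelope) indices are i = 3, i = 2, i = 1, i = 0.
Intersections between consecutive envelope lines give the roots: for adjacent envelope indices i < j the intersection is x = (a_i − a_j) / (j − i). Reading off the sorted break points: {-5, -4, 5}.
Verification: at each break x_0, at least two indices attain the minimum of min_i(a_i + i · x_0).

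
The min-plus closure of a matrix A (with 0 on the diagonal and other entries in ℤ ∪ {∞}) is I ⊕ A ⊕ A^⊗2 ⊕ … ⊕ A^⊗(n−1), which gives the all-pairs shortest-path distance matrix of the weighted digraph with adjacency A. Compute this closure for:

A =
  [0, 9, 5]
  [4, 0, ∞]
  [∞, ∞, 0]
Closure =
  [0, 9, 5]
  [4, 0, 9]
  [∞, ∞, 0]

This is the Floyd-Warshall all-pairs shortest-path computation. For each intermediate vertex k = 0, 1, …, 2, update dist[i][j] ← min(dist[i][j], dist[i][k] + dist[k][j]). The final matrix gives, for each (i, j), the minimum total weight of any directed path from i to j (possibly empty when i = j).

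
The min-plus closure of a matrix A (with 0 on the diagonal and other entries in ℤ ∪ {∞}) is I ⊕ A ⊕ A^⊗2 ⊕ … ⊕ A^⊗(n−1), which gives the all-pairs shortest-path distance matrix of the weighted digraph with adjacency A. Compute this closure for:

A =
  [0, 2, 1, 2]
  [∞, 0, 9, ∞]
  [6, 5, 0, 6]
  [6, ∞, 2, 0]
Closure =
  [0, 2, 1, 2]
  [15, 0, 9, 15]
  [6, 5, 0, 6]
  [6, 7, 2, 0]

This is the Floyd-Warshall all-pairs shortest-path computation. For each intermediate vertex k = 0, 1, …, 3, update dist[i][j] ← min(dist[i][j], dist[i][k] + dist[k][j]). The final matrix gives, for each (i, j), the minimum total weight of any directed path from i to j (possibly empty when i = j).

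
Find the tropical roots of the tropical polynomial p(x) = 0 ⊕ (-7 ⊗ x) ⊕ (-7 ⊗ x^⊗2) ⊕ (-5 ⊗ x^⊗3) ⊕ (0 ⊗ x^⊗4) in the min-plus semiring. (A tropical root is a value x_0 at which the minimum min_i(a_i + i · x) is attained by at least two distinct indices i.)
Roots: {-5, -2, 0, 7}

Each tropical root is a break point of the lower envelope of the lines y = a_i + i · x (there are 5 lines, with slopes 0, 1, ..., 4). Only the lines that attain the minimum somewhere contribute to roots; other lines are dominated. Here the surviving (envelope) indices are i = 4, i = 3, i = 2, i = 1, i = 0.
Intersections between consecutive envelope lines give the roots: for adjacent envelope indices i < j the intersection is x = (a_i − a_j) / (j − i). Reading off the sorted break points: {-5, -2, 0, 7}.
Verification: at each break x_0, at least two indices attain the minimum of min_i(a_i + i · x_0).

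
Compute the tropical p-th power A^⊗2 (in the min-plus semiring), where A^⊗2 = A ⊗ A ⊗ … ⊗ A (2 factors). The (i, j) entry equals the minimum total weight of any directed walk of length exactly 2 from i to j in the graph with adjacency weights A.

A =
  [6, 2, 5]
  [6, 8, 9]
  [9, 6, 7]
A^⊗2 =
  [8, 8, 11]
  [12, 8, 11]
  [12, 11, 14]

Each entry (A^⊗2)_ij equals the minimum over all length-2 walks i = v_0 → v_1 → … → v_2 = j of Σ_t A[v_t][v_{t+1}]. For example, for (i, j) = (0, 2) we minimise over 3 possible intermediate vertex sequences; the minimum is 11, attained along the walk 0 → 0 → 2.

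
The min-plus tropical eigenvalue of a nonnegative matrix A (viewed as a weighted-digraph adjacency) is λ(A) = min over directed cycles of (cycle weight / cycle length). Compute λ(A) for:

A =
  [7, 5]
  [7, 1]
λ(A) = 1

Enumerate directed cycles and compute their means (weight / length). Sample:
  cycle 0 → 0: weight = 7, length = 1, mean = 7/1 ≈ 7.000
  cycle 1 → 1: weight = 1, length = 1, mean = 1/1 ≈ 1.000
  cycle 0 → 1 → 0: weight = 12, length = 2, mean = 12/2 ≈ 6.000
  cycle 1 → 0 → 1: weight = 12, length = 2, mean = 12/2 ≈ 6.000
Minimum mean = 1.000, attained e.g. along the cycle 1 → 1 with weight 1 and length 1. So λ(A) = 1/1 = 1.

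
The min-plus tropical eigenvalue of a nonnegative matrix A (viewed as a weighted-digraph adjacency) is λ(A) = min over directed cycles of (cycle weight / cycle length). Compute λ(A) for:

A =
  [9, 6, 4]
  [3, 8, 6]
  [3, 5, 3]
λ(A) = 3

Enumerate directed cycles and compute their means (weight / length). Sample:
  cycle 0 → 0: weight = 9, length = 1, mean = 9/1 ≈ 9.000
  cycle 1 → 1: weight = 8, length = 1, mean = 8/1 ≈ 8.000
  cycle 2 → 2: weight = 3, length = 1, mean = 3/1 ≈ 3.000
  cycle 0 → 1 → 0: weight = 9, length = 2, mean = 9/2 ≈ 4.500
  cycle 0 → 2 → 0: weight = 7, length = 2, mean = 7/2 ≈ 3.500
  cycle 1 → 0 → 1: weight = 9, length = 2, mean = 9/2 ≈ 4.500
Minimum mean = 3.000, attained e.g. along the cycle 2 → 2 with weight 3 and length 1. So λ(A) = 3/1 = 3.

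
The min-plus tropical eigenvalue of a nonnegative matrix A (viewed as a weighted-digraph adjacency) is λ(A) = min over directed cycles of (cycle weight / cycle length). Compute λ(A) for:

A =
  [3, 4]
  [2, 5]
λ(A) = 3

Enumerate directed cycles and compute their means (weight / length). Sample:
  cycle 0 → 0: weight = 3, length = 1, mean = 3/1 ≈ 3.000
  cycle 1 → 1: weight = 5, length = 1, mean = 5/1 ≈ 5.000
  cycle 0 → 1 → 0: weight = 6, length = 2, mean = 6/2 ≈ 3.000
  cycle 1 → 0 → 1: weight = 6, length = 2, mean = 6/2 ≈ 3.000
Minimum mean = 3.000, attained e.g. along the cycle 0 → 0 with weight 3 and length 1. So λ(A) = 3/1 = 3.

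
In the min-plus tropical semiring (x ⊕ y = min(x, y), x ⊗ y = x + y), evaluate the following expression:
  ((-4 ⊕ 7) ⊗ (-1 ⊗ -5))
((-4 ⊕ 7) ⊗ (-1 ⊗ -5)) = -10

Expand innermost to outermost. Recall ⊕ takes the minimum of its arguments and ⊗ takes their sum. Working out the expression ((-4 ⊕ 7) ⊗ (-1 ⊗ -5)) gives -10.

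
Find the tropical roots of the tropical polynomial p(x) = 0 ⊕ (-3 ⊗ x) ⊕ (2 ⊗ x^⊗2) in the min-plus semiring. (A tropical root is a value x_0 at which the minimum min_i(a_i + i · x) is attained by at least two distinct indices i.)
Roots: {-5, 3}

Each tropical root is a break point of the lower envelope of the lines y = a_i + i · x (there are 3 lines, with slopes 0, 1, ..., 2). Only the lines that attain the minimum somewhere contribute to roots; other lines are dominated. Here the surviving (envelope) indices are i = 2, i = 1, i = 0.
Intersections between consecutive envelope lines give the roots: for adjacent envelope indices i < j the intersection is x = (a_i − a_j) / (j − i). Reading off the sorted break points: {-5, 3}.
Verification: at each break x_0, at least two indices attain the minimum of min_i(a_i + i · x_0).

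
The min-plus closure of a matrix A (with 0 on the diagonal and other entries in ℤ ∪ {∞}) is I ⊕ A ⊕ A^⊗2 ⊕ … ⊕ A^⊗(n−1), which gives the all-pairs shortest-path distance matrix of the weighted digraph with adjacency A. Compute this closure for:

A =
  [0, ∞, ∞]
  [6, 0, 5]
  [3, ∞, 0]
Closure =
  [0, ∞, ∞]
  [6, 0, 5]
  [3, ∞, 0]

This is the Floyd-Warshall all-pairs shortest-path computation. For each intermediate vertex k = 0, 1, …, 2, update dist[i][j] ← min(dist[i][j], dist[i][k] + dist[k][j]). The final matrix gives, for each (i, j), the minimum total weight of any directed path from i to j (possibly empty when i = j).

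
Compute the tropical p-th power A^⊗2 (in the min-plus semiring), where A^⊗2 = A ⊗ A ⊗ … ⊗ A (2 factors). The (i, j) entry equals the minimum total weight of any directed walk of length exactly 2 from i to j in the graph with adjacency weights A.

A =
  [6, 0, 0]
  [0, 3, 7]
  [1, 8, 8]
A^⊗2 =
  [0, 3, 6]
  [3, 0, 0]
  [7, 1, 1]

Each entry (A^⊗2)_ij equals the minimum over all length-2 walks i = v_0 → v_1 → … → v_2 = j of Σ_t A[v_t][v_{t+1}]. For example, for (i, j) = (0, 2) we minimise over 3 possible intermediate vertex sequences; the minimum is 6, attained along the walk 0 → 0 → 2.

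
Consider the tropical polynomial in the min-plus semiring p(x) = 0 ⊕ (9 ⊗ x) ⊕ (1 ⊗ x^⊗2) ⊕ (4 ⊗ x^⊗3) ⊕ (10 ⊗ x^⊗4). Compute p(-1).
p(-1) = -1

A tropical monomial a ⊗ x^⊗i evaluates to a + i · x. Evaluating each term at x = -1:
  Term 0 contributes 0 + 0 · -1 = 0
  Term 1 contributes 9 + 1 · -1 = 8
  Term 2 contributes 1 + 2 · -1 = -1
  Term 3 contributes 4 + 3 · -1 = 1
  Term 4 contributes 10 + 4 · -1 = 6
p(-1) = ⊕ of these = min[0, 8, -1, 1, 6] = -1.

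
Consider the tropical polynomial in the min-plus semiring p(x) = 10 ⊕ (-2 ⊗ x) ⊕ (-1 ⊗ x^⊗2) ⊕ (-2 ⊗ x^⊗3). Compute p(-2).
p(-2) = -8

A tropical monomial a ⊗ x^⊗i evaluates to a + i · x. Evaluating each term at x = -2:
  Term 0 contributes 10 + 0 · -2 = 10
  Term 1 contributes -2 + 1 · -2 = -4
  Term 2 contributes -1 + 2 · -2 = -5
  Term 3 contributes -2 + 3 · -2 = -8
p(-2) = ⊕ of these = min[10, -4, -5, -8] = -8.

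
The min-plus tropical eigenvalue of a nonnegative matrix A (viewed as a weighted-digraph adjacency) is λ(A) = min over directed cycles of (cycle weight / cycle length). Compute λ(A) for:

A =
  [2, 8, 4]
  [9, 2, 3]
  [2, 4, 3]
λ(A) = 2

Enumerate directed cycles and compute their means (weight / length). Sample:
  cycle 0 → 0: weight = 2, length = 1, mean = 2/1 ≈ 2.000
  cycle 1 → 1: weight = 2, length = 1, mean = 2/1 ≈ 2.000
  cycle 2 → 2: weight = 3, length = 1, mean = 3/1 ≈ 3.000
  cycle 0 → 1 → 0: weight = 17, length = 2, mean = 17/2 ≈ 8.500
  cycle 0 → 2 → 0: weight = 6, length = 2, mean = 6/2 ≈ 3.000
  cycle 1 → 0 → 1: weight = 17, length = 2, mean = 17/2 ≈ 8.500
Minimum mean = 2.000, attained e.g. along the cycle 0 → 0 with weight 2 and length 1. So λ(A) = 2/1 = 2.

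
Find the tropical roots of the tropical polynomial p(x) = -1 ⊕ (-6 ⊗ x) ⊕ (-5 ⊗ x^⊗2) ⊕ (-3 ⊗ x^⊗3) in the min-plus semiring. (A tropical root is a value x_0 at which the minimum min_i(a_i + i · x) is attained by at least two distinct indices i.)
Roots: {-2, -1, 5}

Each tropical root is a break point of the lower envelope of the lines y = a_i + i · x (there are 4 lines, with slopes 0, 1, ..., 3). Only the lines that attain the minimum somewhere contribute to roots; other lines are dominated. Here the surviving (envelope) indices are i = 3, i = 2, i = 1, i = 0.
Intersections between consecutive envelope lines give the roots: for adjacent envelope indices i < j the intersection is x = (a_i − a_j) / (j − i). Reading off the sorted break points: {-2, -1, 5}.
Verification: at each break x_0, at least two indices attain the minimum of min_i(a_i + i · x_0).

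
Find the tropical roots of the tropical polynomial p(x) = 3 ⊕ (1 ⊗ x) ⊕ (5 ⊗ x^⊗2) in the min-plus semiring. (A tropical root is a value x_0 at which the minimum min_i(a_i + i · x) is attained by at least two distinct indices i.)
Roots: {-4, 2}

Each tropical root is a break point of the lower envelope of the lines y = a_i + i · x (there are 3 lines, with slopes 0, 1, ..., 2). Only the lines that attain the minimum somewhere contribute to roots; other lines are dominated. Here the surviving (envelope) indices are i = 2, i = 1, i = 0.
Intersections between consecutive envelope lines give the roots: for adjacent envelope indices i < j the intersection is x = (a_i − a_j) / (j − i). Reading off the sorted break points: {-4, 2}.
Verification: at each break x_0, at least two indices attain the minimum of min_i(a_i + i · x_0).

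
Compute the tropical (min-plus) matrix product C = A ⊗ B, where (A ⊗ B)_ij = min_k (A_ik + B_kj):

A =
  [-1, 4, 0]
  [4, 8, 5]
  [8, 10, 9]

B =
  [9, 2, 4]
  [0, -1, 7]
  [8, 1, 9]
A ⊗ B =
  [4, 1, 3]
  [8, 6, 8]
  [10, 9, 12]

Apply the min-plus product entry-by-entry:
  C[0][0] = min over k of (A[0][0] + B[0][0] = -1 + 9 = 8, A[0][1] + B[1][0] = 4 + 0 = 4, A[0][2] + B[2][0] = 0 + 8 = 8) = 4 (attained at k = 1)
  C[0][1] = min over k of (A[0][0] + B[0][1] = -1 + 2 = 1, A[0][1] + B[1][1] = 4 + -1 = 3, A[0][2] + B[2][1] = 0 + 1 = 1) = 1 (attained at k = 0)
  C[0][2] = min over k of (A[0][0] + B[0][2] = -1 + 4 = 3, A[0][1] + B[1][2] = 4 + 7 = 11, A[0][2] + B[2][2] = 0 + 9 = 9) = 3 (attained at k = 0)
  C[1][0] = min over k of (A[1][0] + B[0][0] = 4 + 9 = 13, A[1][1] + B[1][0] = 8 + 0 = 8, A[1][2] + B[2][0] = 5 + 8 = 13) = 8 (attained at k = 1)
  C[1][1] = min over k of (A[1][0] + B[0][1] = 4 + 2 = 6, A[1][1] + B[1][1] = 8 + -1 = 7, A[1][2] + B[2][1] = 5 + 1 = 6) = 6 (attained at k = 0)
  C[1][2] = min over k of (A[1][0] + B[0][2] = 4 + 4 = 8, A[1][1] + B[1][2] = 8 + 7 = 15, A[1][2] + B[2][2] = 5 + 9 = 14) = 8 (attained at k = 0)
  C[2][0] = min over k of (A[2][0] + B[0][0] = 8 + 9 = 17, A[2][1] + B[1][0] = 10 + 0 = 10, A[2][2] + B[2][0] = 9 + 8 = 17) = 10 (attained at k = 1)
  C[2][1] = min over k of (A[2][0] + B[0][1] = 8 + 2 = 10, A[2][1] + B[1][1] = 10 + -1 = 9, A[2][2] + B[2][1] = 9 + 1 = 10) = 9 (attained at k = 1)
  C[2][2] = min over k of (A[2][0] + B[0][2] = 8 + 4 = 12, A[2][1] + B[1][2] = 10 + 7 = 17, A[2][2] + B[2][2] = 9 + 9 = 18) = 12 (attained at k = 0)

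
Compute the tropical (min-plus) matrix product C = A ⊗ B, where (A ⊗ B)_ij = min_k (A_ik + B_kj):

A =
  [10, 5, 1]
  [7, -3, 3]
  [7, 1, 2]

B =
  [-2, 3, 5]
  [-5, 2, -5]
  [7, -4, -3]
A ⊗ B =
  [0, -3, -2]
  [-8, -1, -8]
  [-4, -2, -4]

Apply the min-plus product entry-by-entry:
  C[0][0] = min over k of (A[0][0] + B[0][0] = 10 + -2 = 8, A[0][1] + B[1][0] = 5 + -5 = 0, A[0][2] + B[2][0] = 1 + 7 = 8) = 0 (attained at k = 1)
  C[0][1] = min over k of (A[0][0] + B[0][1] = 10 + 3 = 13, A[0][1] + B[1][1] = 5 + 2 = 7, A[0][2] + B[2][1] = 1 + -4 = -3) = -3 (attained at k = 2)
  C[0][2] = min over k of (A[0][0] + B[0][2] = 10 + 5 = 15, A[0][1] + B[1][2] = 5 + -5 = 0, A[0][2] + B[2][2] = 1 + -3 = -2) = -2 (attained at k = 2)
  C[1][0] = min over k of (A[1][0] + B[0][0] = 7 + -2 = 5, A[1][1] + B[1][0] = -3 + -5 = -8, A[1][2] + B[2][0] = 3 + 7 = 10) = -8 (attained at k = 1)
  C[1][1] = min over k of (A[1][0] + B[0][1] = 7 + 3 = 10, A[1][1] + B[1][1] = -3 + 2 = -1, A[1][2] + B[2][1] = 3 + -4 = -1) = -1 (attained at k = 1)
  C[1][2] = min over k of (A[1][0] + B[0][2] = 7 + 5 = 12, A[1][1] + B[1][2] = -3 + -5 = -8, A[1][2] + B[2][2] = 3 + -3 = 0) = -8 (attained at k = 1)
  C[2][0] = min over k of (A[2][0] + B[0][0] = 7 + -2 = 5, A[2][1] + B[1][0] = 1 + -5 = -4, A[2][2] + B[2][0] = 2 + 7 = 9) = -4 (attained at k = 1)
  C[2][1] = min over k of (A[2][0] + B[0][1] = 7 + 3 = 10, A[2][1] + B[1][1] = 1 + 2 = 3, A[2][2] + B[2][1] = 2 + -4 = -2) = -2 (attained at k = 2)
  C[2][2] = min over k of (A[2][0] + B[0][2] = 7 + 5 = 12, A[2][1] + B[1][2] = 1 + -5 = -4, A[2][2] + B[2][2] = 2 + -3 = -1) = -4 (attained at k = 1)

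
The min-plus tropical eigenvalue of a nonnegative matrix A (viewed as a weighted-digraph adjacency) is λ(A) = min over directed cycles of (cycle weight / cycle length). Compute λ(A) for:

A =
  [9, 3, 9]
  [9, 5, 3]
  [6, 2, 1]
λ(A) = 1

Enumerate directed cycles and compute their means (weight / length). Sample:
  cycle 0 → 0: weight = 9, length = 1, mean = 9/1 ≈ 9.000
  cycle 1 → 1: weight = 5, length = 1, mean = 5/1 ≈ 5.000
  cycle 2 → 2: weight = 1, length = 1, mean = 1/1 ≈ 1.000
  cycle 0 → 1 → 0: weight = 12, length = 2, mean = 12/2 ≈ 6.000
  cycle 0 → 2 → 0: weight = 15, length = 2, mean = 15/2 ≈ 7.500
  cycle 1 → 0 → 1: weight = 12, length = 2, mean = 12/2 ≈ 6.000
Minimum mean = 1.000, attained e.g. along the cycle 2 → 2 with weight 1 and length 1. So λ(A) = 1/1 = 1.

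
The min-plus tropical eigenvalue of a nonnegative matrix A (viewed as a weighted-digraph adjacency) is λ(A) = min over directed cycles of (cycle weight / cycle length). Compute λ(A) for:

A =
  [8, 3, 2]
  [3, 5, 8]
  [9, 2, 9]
λ(A) = 7/3

Enumerate directed cycles and compute their means (weight / length). Sample:
  cycle 0 → 0: weight = 8, length = 1, mean = 8/1 ≈ 8.000
  cycle 1 → 1: weight = 5, length = 1, mean = 5/1 ≈ 5.000
  cycle 2 → 2: weight = 9, length = 1, mean = 9/1 ≈ 9.000
  cycle 0 → 1 → 0: weight = 6, length = 2, mean = 6/2 ≈ 3.000
  cycle 0 → 2 → 0: weight = 11, length = 2, mean = 11/2 ≈ 5.500
  cycle 1 → 0 → 1: weight = 6, length = 2, mean = 6/2 ≈ 3.000
Minimum mean = 2.333, attained e.g. along the cycle 0 → 2 → 1 → 0 with weight 7 and length 3. So λ(A) = 7/3 = 7/3.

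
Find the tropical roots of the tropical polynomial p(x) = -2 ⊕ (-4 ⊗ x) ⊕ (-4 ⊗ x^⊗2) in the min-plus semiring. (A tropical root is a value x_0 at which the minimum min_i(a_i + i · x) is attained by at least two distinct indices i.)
Roots: {0, 2}

Each tropical root is a break point of the lower envelope of the lines y = a_i + i · x (there are 3 lines, with slopes 0, 1, ..., 2). Only the lines that attain the minimum somewhere contribute to roots; other lines are dominated. Here the surviving (envelope) indices are i = 2, i = 1, i = 0.
Intersections between consecutive envelope lines give the roots: for adjacent envelope indices i < j the intersection is x = (a_i − a_j) / (j − i). Reading off the sorted break points: {0, 2}.
Verification: at each break x_0, at least two indices attain the minimum of min_i(a_i + i · x_0).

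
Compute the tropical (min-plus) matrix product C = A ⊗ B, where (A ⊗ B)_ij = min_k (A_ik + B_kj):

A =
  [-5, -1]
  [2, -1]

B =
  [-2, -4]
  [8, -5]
A ⊗ B =
  [-7, -9]
  [0, -6]

Apply the min-plus product entry-by-entry:
  C[0][0] = min over k of (A[0][0] + B[0][0] = -5 + -2 = -7, A[0][1] + B[1][0] = -1 + 8 = 7) = -7 (attained at k = 0)
  C[0][1] = min over k of (A[0][0] + B[0][1] = -5 + -4 = -9, A[0][1] + B[1][1] = -1 + -5 = -6) = -9 (attained at k = 0)
  C[1][0] = min over k of (A[1][0] + B[0][0] = 2 + -2 = 0, A[1][1] + B[1][0] = -1 + 8 = 7) = 0 (attained at k = 0)
  C[1][1] = min over k of (A[1][0] + B[0][1] = 2 + -4 = -2, A[1][1] + B[1][1] = -1 + -5 = -6) = -6 (attained at k = 1)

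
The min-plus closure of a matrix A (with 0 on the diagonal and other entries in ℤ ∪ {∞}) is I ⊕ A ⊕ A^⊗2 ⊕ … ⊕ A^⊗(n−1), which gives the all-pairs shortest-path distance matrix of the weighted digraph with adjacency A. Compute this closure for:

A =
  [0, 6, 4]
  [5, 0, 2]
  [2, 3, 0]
Closure =
  [0, 6, 4]
  [4, 0, 2]
  [2, 3, 0]

This is the Floyd-Warshall all-pairs shortest-path computation. For each intermediate vertex k = 0, 1, …, 2, update dist[i][j] ← min(dist[i][j], dist[i][k] + dist[k][j]). The final matrix gives, for each (i, j), the minimum total weight of any directed path from i to j (possibly empty when i = j).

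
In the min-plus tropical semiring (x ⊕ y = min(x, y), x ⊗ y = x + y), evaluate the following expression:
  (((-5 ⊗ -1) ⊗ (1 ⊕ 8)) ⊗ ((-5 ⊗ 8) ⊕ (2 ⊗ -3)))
(((-5 ⊗ -1) ⊗ (1 ⊕ 8)) ⊗ ((-5 ⊗ 8) ⊕ (2 ⊗ -3))) = -6

Expand innermost to outermost. Recall ⊕ takes the minimum of its arguments and ⊗ takes their sum. Working out the expression (((-5 ⊗ -1) ⊗ (1 ⊕ 8)) ⊗ ((-5 ⊗ 8) ⊕ (2 ⊗ -3))) gives -6.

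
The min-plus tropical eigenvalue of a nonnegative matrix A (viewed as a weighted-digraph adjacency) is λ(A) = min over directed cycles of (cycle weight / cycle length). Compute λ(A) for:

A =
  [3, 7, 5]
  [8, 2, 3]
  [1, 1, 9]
λ(A) = 2

Enumerate directed cycles and compute their means (weight / length). Sample:
  cycle 0 → 0: weight = 3, length = 1, mean = 3/1 ≈ 3.000
  cycle 1 → 1: weight = 2, length = 1, mean = 2/1 ≈ 2.000
  cycle 2 → 2: weight = 9, length = 1, mean = 9/1 ≈ 9.000
  cycle 0 → 1 → 0: weight = 15, length = 2, mean = 15/2 ≈ 7.500
  cycle 0 → 2 → 0: weight = 6, length = 2, mean = 6/2 ≈ 3.000
  cycle 1 → 0 → 1: weight = 15, length = 2, mean = 15/2 ≈ 7.500
Minimum mean = 2.000, attained e.g. along the cycle 1 → 1 with weight 2 and length 1. So λ(A) = 2/1 = 2.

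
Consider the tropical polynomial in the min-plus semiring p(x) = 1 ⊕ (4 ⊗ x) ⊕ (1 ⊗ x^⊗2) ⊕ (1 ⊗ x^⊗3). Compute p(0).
p(0) = 1

A tropical monomial a ⊗ x^⊗i evaluates to a + i · x. Evaluating each term at x = 0:
  Term 0 contributes 1 + 0 · 0 = 1
  Term 1 contributes 4 + 1 · 0 = 4
  Term 2 contributes 1 + 2 · 0 = 1
  Term 3 contributes 1 + 3 · 0 = 1
p(0) = ⊕ of these = min[1, 4, 1, 1] = 1.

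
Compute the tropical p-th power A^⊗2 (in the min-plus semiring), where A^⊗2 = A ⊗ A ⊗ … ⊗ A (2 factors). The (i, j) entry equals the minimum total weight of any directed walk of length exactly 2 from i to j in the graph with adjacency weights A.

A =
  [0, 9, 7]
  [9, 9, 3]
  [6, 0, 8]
A^⊗2 =
  [0, 7, 7]
  [9, 3, 11]
  [6, 8, 3]

Each entry (A^⊗2)_ij equals the minimum over all length-2 walks i = v_0 → v_1 → … → v_2 = j of Σ_t A[v_t][v_{t+1}]. For example, for (i, j) = (0, 2) we minimise over 3 possible intermediate vertex sequences; the minimum is 7, attained along the walk 0 → 0 → 2.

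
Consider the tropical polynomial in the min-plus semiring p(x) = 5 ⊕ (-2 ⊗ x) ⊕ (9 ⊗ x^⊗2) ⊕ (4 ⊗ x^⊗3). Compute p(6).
p(6) = 4

A tropical monomial a ⊗ x^⊗i evaluates to a + i · x. Evaluating each term at x = 6:
  Term 0 contributes 5 + 0 · 6 = 5
  Term 1 contributes -2 + 1 · 6 = 4
  Term 2 contributes 9 + 2 · 6 = 21
  Term 3 contributes 4 + 3 · 6 = 22
p(6) = ⊕ of these = min[5, 4, 21, 22] = 4.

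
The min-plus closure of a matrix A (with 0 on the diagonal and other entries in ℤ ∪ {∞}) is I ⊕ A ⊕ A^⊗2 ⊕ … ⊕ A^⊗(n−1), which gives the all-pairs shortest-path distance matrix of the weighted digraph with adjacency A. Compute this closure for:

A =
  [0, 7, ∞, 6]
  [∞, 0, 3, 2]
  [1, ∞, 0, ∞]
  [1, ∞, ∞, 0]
Closure =
  [0, 7, 10, 6]
  [3, 0, 3, 2]
  [1, 8, 0, 7]
  [1, 8, 11, 0]

This is the Floyd-Warshall all-pairs shortest-path computation. For each intermediate vertex k = 0, 1, …, 3, update dist[i][j] ← min(dist[i][j], dist[i][k] + dist[k][j]). The final matrix gives, for each (i, j), the minimum total weight of any directed path from i to j (possibly empty when i = j).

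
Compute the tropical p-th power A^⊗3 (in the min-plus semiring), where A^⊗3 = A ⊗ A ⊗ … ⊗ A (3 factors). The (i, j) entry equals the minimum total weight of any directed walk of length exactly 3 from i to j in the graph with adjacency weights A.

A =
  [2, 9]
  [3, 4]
A^⊗3 =
  [6, 13]
  [7, 12]

Each entry (A^⊗3)_ij equals the minimum over all length-3 walks i = v_0 → v_1 → … → v_3 = j of Σ_t A[v_t][v_{t+1}]. For example, for (i, j) = (0, 1) we minimise over 4 possible intermediate vertex sequences; the minimum is 13, attained along the walk 0 → 0 → 0 → 1.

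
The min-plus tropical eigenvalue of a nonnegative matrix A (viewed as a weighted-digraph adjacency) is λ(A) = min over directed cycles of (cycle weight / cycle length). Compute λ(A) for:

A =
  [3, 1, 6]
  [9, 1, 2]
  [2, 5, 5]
λ(A) = 1

Enumerate directed cycles and compute their means (weight / length). Sample:
  cycle 0 → 0: weight = 3, length = 1, mean = 3/1 ≈ 3.000
  cycle 1 → 1: weight = 1, length = 1, mean = 1/1 ≈ 1.000
  cycle 2 → 2: weight = 5, length = 1, mean = 5/1 ≈ 5.000
  cycle 0 → 1 → 0: weight = 10, length = 2, mean = 10/2 ≈ 5.000
  cycle 0 → 2 → 0: weight = 8, length = 2, mean = 8/2 ≈ 4.000
  cycle 1 → 0 → 1: weight = 10, length = 2, mean = 10/2 ≈ 5.000
Minimum mean = 1.000, attained e.g. along the cycle 1 → 1 with weight 1 and length 1. So λ(A) = 1/1 = 1.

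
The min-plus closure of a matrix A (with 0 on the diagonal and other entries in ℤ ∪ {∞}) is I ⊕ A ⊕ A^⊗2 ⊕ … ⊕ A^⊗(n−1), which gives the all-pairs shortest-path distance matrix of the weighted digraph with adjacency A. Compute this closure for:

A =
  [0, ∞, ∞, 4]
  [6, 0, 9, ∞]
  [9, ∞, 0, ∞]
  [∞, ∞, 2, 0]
Closure =
  [0, ∞, 6, 4]
  [6, 0, 9, 10]
  [9, ∞, 0, 13]
  [11, ∞, 2, 0]

This is the Floyd-Warshall all-pairs shortest-path computation. For each intermediate vertex k = 0, 1, …, 3, update dist[i][j] ← min(dist[i][j], dist[i][k] + dist[k][j]). The final matrix gives, for each (i, j), the minimum total weight of any directed path from i to j (possibly empty when i = j).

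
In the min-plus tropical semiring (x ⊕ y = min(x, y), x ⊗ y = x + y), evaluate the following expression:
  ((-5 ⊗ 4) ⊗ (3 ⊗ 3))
((-5 ⊗ 4) ⊗ (3 ⊗ 3)) = 5

Expand innermost to outermost. Recall ⊕ takes the minimum of its arguments and ⊗ takes their sum. Working out the expression ((-5 ⊗ 4) ⊗ (3 ⊗ 3)) gives 5.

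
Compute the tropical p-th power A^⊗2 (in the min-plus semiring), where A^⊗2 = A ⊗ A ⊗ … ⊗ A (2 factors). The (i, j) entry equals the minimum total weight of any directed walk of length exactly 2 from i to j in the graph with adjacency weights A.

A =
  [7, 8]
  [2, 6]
A^⊗2 =
  [10, 14]
  [8, 10]

Each entry (A^⊗2)_ij equals the minimum over all length-2 walks i = v_0 → v_1 → … → v_2 = j of Σ_t A[v_t][v_{t+1}]. For example, for (i, j) = (0, 1) we minimise over 2 possible intermediate vertex sequences; the minimum is 14, attained along the walk 0 → 1 → 1.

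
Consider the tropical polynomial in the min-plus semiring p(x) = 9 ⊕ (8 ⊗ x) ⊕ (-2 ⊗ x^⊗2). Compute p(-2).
p(-2) = -6

A tropical monomial a ⊗ x^⊗i evaluates to a + i · x. Evaluating each term at x = -2:
  Term 0 contributes 9 + 0 · -2 = 9
  Term 1 contributes 8 + 1 · -2 = 6
  Term 2 contributes -2 + 2 · -2 = -6
p(-2) = ⊕ of these = min[9, 6, -6] = -6.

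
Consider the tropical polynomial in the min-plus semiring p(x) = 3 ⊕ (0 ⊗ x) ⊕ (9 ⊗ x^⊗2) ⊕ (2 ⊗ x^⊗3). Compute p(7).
p(7) = 3

A tropical monomial a ⊗ x^⊗i evaluates to a + i · x. Evaluating each term at x = 7:
  Term 0 contributes 3 + 0 · 7 = 3
  Term 1 contributes 0 + 1 · 7 = 7
  Term 2 contributes 9 + 2 · 7 = 23
  Term 3 contributes 2 + 3 · 7 = 23
p(7) = ⊕ of these = min[3, 7, 23, 23] = 3.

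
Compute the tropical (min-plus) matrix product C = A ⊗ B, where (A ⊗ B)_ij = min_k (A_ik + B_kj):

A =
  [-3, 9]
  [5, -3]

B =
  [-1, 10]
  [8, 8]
A ⊗ B =
  [-4, 7]
  [4, 5]

Apply the min-plus product entry-by-entry:
  C[0][0] = min over k of (A[0][0] + B[0][0] = -3 + -1 = -4, A[0][1] + B[1][0] = 9 + 8 = 17) = -4 (attained at k = 0)
  C[0][1] = min over k of (A[0][0] + B[0][1] = -3 + 10 = 7, A[0][1] + B[1][1] = 9 + 8 = 17) = 7 (attained at k = 0)
  C[1][0] = min over k of (A[1][0] + B[0][0] = 5 + -1 = 4, A[1][1] + B[1][0] = -3 + 8 = 5) = 4 (attained at k = 0)
  C[1][1] = min over k of (A[1][0] + B[0][1] = 5 + 10 = 15, A[1][1] + B[1][1] = -3 + 8 = 5) = 5 (attained at k = 1)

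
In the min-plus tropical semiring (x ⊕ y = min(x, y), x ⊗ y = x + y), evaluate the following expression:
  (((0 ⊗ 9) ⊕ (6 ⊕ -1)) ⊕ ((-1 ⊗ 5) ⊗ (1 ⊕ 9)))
(((0 ⊗ 9) ⊕ (6 ⊕ -1)) ⊕ ((-1 ⊗ 5) ⊗ (1 ⊕ 9))) = -1

Expand innermost to outermost. Recall ⊕ takes the minimum of its arguments and ⊗ takes their sum. Working out the expression (((0 ⊗ 9) ⊕ (6 ⊕ -1)) ⊕ ((-1 ⊗ 5) ⊗ (1 ⊕ 9))) gives -1.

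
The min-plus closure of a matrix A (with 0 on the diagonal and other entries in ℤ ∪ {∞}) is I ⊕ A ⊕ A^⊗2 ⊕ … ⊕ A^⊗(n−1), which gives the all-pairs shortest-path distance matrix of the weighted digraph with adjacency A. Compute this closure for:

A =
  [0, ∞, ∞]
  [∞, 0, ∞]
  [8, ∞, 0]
Closure =
  [0, ∞, ∞]
  [∞, 0, ∞]
  [8, ∞, 0]

This is the Floyd-Warshall all-pairs shortest-path computation. For each intermediate vertex k = 0, 1, …, 2, update dist[i][j] ← min(dist[i][j], dist[i][k] + dist[k][j]). The final matrix gives, for each (i, j), the minimum total weight of any directed path from i to j (possibly empty when i = j).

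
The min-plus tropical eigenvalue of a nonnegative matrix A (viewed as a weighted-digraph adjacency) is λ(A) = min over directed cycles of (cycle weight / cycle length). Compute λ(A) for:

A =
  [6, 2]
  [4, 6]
λ(A) = 3

Enumerate directed cycles and compute their means (weight / length). Sample:
  cycle 0 → 0: weight = 6, length = 1, mean = 6/1 ≈ 6.000
  cycle 1 → 1: weight = 6, length = 1, mean = 6/1 ≈ 6.000
  cycle 0 → 1 → 0: weight = 6, length = 2, mean = 6/2 ≈ 3.000
  cycle 1 → 0 → 1: weight = 6, length = 2, mean = 6/2 ≈ 3.000
Minimum mean = 3.000, attained e.g. along the cycle 0 → 1 → 0 with weight 6 and length 2. So λ(A) = 6/2 = 3.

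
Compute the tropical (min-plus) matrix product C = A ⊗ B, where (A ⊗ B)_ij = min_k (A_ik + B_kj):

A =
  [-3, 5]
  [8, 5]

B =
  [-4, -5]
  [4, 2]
A ⊗ B =
  [-7, -8]
  [4, 3]

Apply the min-plus product entry-by-entry:
  C[0][0] = min over k of (A[0][0] + B[0][0] = -3 + -4 = -7, A[0][1] + B[1][0] = 5 + 4 = 9) = -7 (attained at k = 0)
  C[0][1] = min over k of (A[0][0] + B[0][1] = -3 + -5 = -8, A[0][1] + B[1][1] = 5 + 2 = 7) = -8 (attained at k = 0)
  C[1][0] = min over k of (A[1][0] + B[0][0] = 8 + -4 = 4, A[1][1] + B[1][0] = 5 + 4 = 9) = 4 (attained at k = 0)
  C[1][1] = min over k of (A[1][0] + B[0][1] = 8 + -5 = 3, A[1][1] + B[1][1] = 5 + 2 = 7) = 3 (attained at k = 0)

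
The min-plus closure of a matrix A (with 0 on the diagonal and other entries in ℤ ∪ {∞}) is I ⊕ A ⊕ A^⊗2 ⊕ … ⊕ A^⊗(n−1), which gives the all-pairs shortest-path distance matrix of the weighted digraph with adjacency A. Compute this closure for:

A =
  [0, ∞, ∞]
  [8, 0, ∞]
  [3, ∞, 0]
Closure =
  [0, ∞, ∞]
  [8, 0, ∞]
  [3, ∞, 0]

This is the Floyd-Warshall all-pairs shortest-path computation. For each intermediate vertex k = 0, 1, …, 2, update dist[i][j] ← min(dist[i][j], dist[i][k] + dist[k][j]). The final matrix gives, for each (i, j), the minimum total weight of any directed path from i to j (possibly empty when i = j).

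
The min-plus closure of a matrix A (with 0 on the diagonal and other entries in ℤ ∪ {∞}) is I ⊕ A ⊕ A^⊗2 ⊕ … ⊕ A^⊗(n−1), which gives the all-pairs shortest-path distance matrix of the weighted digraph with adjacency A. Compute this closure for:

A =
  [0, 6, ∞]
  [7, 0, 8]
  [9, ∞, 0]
Closure =
  [0, 6, 14]
  [7, 0, 8]
  [9, 15, 0]

This is the Floyd-Warshall all-pairs shortest-path computation. For each intermediate vertex k = 0, 1, …, 2, update dist[i][j] ← min(dist[i][j], dist[i][k] + dist[k][j]). The final matrix gives, for each (i, j), the minimum total weight of any directed path from i to j (possibly empty when i = j).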